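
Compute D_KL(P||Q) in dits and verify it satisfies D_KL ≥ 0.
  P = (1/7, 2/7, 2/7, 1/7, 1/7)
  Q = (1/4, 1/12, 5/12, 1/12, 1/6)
0.0952 dits

KL divergence satisfies the Gibbs inequality: D_KL(P||Q) ≥ 0 for all distributions P, Q.

D_KL(P||Q) = Σ p(x) log(p(x)/q(x))
Term by term:
  x=0: 1/7 × log_10[(1/7)/(1/4)] = -0.0347
  x=1: 2/7 × log_10[(2/7)/(1/12)] = 0.1529
  x=2: 2/7 × log_10[(2/7)/(5/12)] = -0.0468
  x=3: 1/7 × log_10[(1/7)/(1/12)] = 0.0334
  x=4: 1/7 × log_10[(1/7)/(1/6)] = -0.0096
D_KL(P||Q) = 0.0952 dits

D_KL(P||Q) = 0.0952 ≥ 0 ✓

This non-negativity is a fundamental property: relative entropy cannot be negative because it measures how different Q is from P.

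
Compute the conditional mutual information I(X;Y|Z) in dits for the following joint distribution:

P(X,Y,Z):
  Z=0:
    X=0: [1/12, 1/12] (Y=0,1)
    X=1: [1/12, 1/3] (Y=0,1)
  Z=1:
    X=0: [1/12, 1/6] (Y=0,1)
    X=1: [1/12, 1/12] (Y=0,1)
0.0133 dits

Conditional mutual information: I(X;Y|Z) = H(X|Z) + H(Y|Z) - H(X,Y|Z)

H(Z) = 0.2950
H(X,Z) = 0.5683 → H(X|Z) = 0.2734
H(Y,Z) = 0.5683 → H(Y|Z) = 0.2734
H(X,Y,Z) = 0.8283 → H(X,Y|Z) = 0.5334

I(X;Y|Z) = 0.2734 + 0.2734 - 0.5334 = 0.0133 dits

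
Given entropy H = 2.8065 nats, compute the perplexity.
16.5519

Perplexity is e^H (or exp(H) for natural log).

H = 2.8065 nats
Perplexity = e^2.8065 = 16.5519

Interpretation: The model's uncertainty is equivalent to choosing uniformly among 16.6 options.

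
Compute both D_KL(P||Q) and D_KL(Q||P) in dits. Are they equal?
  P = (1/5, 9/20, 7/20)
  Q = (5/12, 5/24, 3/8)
D_KL(P||Q) = 0.0763, D_KL(Q||P) = 0.0744

KL divergence is not symmetric: D_KL(P||Q) ≠ D_KL(Q||P) in general.

D_KL(P||Q) = 0.0763 dits
D_KL(Q||P) = 0.0744 dits

No, they are not equal!

This asymmetry is why KL divergence is not a true distance metric.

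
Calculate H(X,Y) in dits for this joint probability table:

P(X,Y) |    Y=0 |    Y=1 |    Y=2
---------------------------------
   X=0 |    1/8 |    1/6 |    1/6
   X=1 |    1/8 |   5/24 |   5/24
0.7690 dits

Joint entropy is H(X,Y) = -Σ_{x,y} p(x,y) log p(x,y).

Summing over all non-zero entries:
H(X,Y) = -[1/8·log_10(1/8) + 1/6·log_10(1/6) + 1/6·log_10(1/6) + 1/8·log_10(1/8) + 5/24·log_10(5/24) + 5/24·log_10(5/24)]
H(X,Y) = 0.7690 dits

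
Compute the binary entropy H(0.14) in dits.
0.1759 dits

The binary entropy function is:
H(p) = -p log(p) - (1-p) log(1-p)

H(0.14) = -0.14 × log_10(0.14) - 0.86 × log_10(0.86)
H(0.14) = 0.1759 dits

Note: Binary entropy is maximized at p=0.5 (H=1 bit) and minimized at p=0 or p=1 (H=0).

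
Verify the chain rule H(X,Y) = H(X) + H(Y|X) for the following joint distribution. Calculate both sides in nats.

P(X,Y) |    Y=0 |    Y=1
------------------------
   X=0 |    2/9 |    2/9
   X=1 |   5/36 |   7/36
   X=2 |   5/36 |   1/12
H(X,Y) = 1.7423, H(X) = 1.0609, H(Y|X) = 0.6815 (all in nats)

Chain rule: H(X,Y) = H(X) + H(Y|X)

Left side — joint entropy directly:
H(X,Y) = -Σ p(x,y) log p(x,y) = 1.7423 nats

Right side — compute H(Y|X) from the conditional distributions:
P(X) = (4/9, 1/3, 2/9), so H(X) = 1.0609 nats
H(Y|X) = Σ_x P(X=x) · H(Y|X=x):
  P(Y|X=0) = (1/2, 1/2), H(Y|X=0) = 0.6931, weight P(X=0) = 4/9
  P(Y|X=1) = (5/12, 7/12), H(Y|X=1) = 0.6792, weight P(X=1) = 1/3
  P(Y|X=2) = (5/8, 3/8), H(Y|X=2) = 0.6616, weight P(X=2) = 2/9
H(Y|X) = 0.6815 nats

H(X) + H(Y|X) = 1.0609 + 0.6815 = 1.7423 nats

Both sides equal 1.7423 nats. ✓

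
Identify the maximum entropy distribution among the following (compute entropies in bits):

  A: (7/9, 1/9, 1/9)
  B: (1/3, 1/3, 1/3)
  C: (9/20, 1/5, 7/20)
B

For a discrete distribution over n outcomes, entropy is maximized by the uniform distribution.

Computing entropies:
H(A) = 0.9864 bits
H(B) = 1.5850 bits
H(C) = 1.5129 bits

The uniform distribution (where all probabilities equal 1/3) achieves the maximum entropy of log_2(3) = 1.5850 bits.

Distribution B has the highest entropy.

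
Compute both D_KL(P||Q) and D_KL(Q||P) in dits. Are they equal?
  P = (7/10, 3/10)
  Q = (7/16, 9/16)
D_KL(P||Q) = 0.0610, D_KL(Q||P) = 0.0643

KL divergence is not symmetric: D_KL(P||Q) ≠ D_KL(Q||P) in general.

D_KL(P||Q) = 0.0610 dits
D_KL(Q||P) = 0.0643 dits

No, they are not equal!

This asymmetry is why KL divergence is not a true distance metric.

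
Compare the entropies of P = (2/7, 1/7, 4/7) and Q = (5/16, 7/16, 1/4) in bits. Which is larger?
Q

Computing entropies in bits:
H(P) = 1.3788
H(Q) = 1.5462

Distribution Q has higher entropy.

Intuition: The distribution closer to uniform (more spread out) has higher entropy.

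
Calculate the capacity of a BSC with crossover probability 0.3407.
0.0745 bits

For a binary symmetric channel (BSC) with error probability p:
Capacity C = 1 - H(p) bits per symbol

where H(p) = -p log₂(p) - (1-p) log₂(1-p) is the binary entropy function.

H(0.3407) = 0.9255 bits
C = 1 - 0.9255 = 0.0745 bits per symbol

This means we can reliably transmit up to 0.0745 bits of information per channel use.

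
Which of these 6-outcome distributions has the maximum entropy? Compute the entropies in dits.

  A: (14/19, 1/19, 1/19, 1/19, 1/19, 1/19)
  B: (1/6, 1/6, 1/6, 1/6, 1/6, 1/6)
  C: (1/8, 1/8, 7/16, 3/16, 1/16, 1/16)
B

For a discrete distribution over n outcomes, entropy is maximized by the uniform distribution.

Computing entropies:
H(A) = 0.4342 dits
H(B) = 0.7782 dits
H(C) = 0.6697 dits

The uniform distribution (where all probabilities equal 1/6) achieves the maximum entropy of log_10(6) = 0.7782 dits.

Distribution B has the highest entropy.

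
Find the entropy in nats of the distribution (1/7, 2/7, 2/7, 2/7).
1.3518 nats

Shannon entropy is H(X) = -Σ p(x) log p(x).

For P = (1/7, 2/7, 2/7, 2/7):
H = -1/7 × log_e(1/7) -2/7 × log_e(2/7) -2/7 × log_e(2/7) -2/7 × log_e(2/7)
H = 1.3518 nats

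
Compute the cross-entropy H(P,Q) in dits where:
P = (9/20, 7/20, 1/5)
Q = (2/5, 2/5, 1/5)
0.4581 dits

Cross-entropy: H(P,Q) = -Σ p(x) log q(x)

Alternatively: H(P,Q) = H(P) + D_KL(P||Q)
H(P) = 0.4554 dits
D_KL(P||Q) = 0.0027 dits

H(P,Q) = 0.4554 + 0.0027 = 0.4581 dits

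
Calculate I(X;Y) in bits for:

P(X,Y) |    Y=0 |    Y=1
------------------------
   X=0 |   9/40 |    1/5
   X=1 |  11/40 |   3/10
0.0018 bits

Mutual information: I(X;Y) = H(X) + H(Y) - H(X,Y)

Marginals:
P(X) = (17/40, 23/40), H(X) = 0.9837 bits
P(Y) = (1/2, 1/2), H(Y) = 1.0000 bits

Joint entropy: H(X,Y) = 1.9819 bits

I(X;Y) = 0.9837 + 1.0000 - 1.9819 = 0.0018 bits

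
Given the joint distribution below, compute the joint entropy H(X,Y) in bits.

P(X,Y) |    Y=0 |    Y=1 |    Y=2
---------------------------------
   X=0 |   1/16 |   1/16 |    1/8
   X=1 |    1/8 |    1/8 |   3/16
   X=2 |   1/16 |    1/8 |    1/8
3.0778 bits

Joint entropy is H(X,Y) = -Σ_{x,y} p(x,y) log p(x,y).

Summing over all non-zero entries:
H(X,Y) = -[1/16·log_2(1/16) + 1/16·log_2(1/16) + 1/8·log_2(1/8) + 1/8·log_2(1/8) + 1/8·log_2(1/8) + 3/16·log_2(3/16) + 1/16·log_2(1/16) + 1/8·log_2(1/8) + 1/8·log_2(1/8)]
H(X,Y) = 3.0778 bits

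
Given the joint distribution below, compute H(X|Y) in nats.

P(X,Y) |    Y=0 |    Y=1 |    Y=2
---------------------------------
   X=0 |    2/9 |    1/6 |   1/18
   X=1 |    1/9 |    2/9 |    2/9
0.6167 nats

Using the chain rule: H(X|Y) = H(X,Y) - H(Y)

First, compute H(X,Y) = 1.7061 nats

Marginal P(Y) = (1/3, 7/18, 5/18)
H(Y) = 1.0893 nats

H(X|Y) = H(X,Y) - H(Y) = 1.7061 - 1.0893 = 0.6167 nats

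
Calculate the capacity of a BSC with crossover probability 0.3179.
0.0979 bits

For a binary symmetric channel (BSC) with error probability p:
Capacity C = 1 - H(p) bits per symbol

where H(p) = -p log₂(p) - (1-p) log₂(1-p) is the binary entropy function.

H(0.3179) = 0.9021 bits
C = 1 - 0.9021 = 0.0979 bits per symbol

This means we can reliably transmit up to 0.0979 bits of information per channel use.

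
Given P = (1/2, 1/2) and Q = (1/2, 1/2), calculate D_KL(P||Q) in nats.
0.0000 nats

KL divergence: D_KL(P||Q) = Σ p(x) log(p(x)/q(x))

Computing term by term:
  x=0: 1/2 × log_e[(1/2)/(1/2)] = 1/2 × 0.0000 = 0.0000
  x=1: 1/2 × log_e[(1/2)/(1/2)] = 1/2 × 0.0000 = 0.0000

D_KL(P||Q) = 0.0000 nats

Note: KL divergence is always non-negative and equals 0 iff P = Q.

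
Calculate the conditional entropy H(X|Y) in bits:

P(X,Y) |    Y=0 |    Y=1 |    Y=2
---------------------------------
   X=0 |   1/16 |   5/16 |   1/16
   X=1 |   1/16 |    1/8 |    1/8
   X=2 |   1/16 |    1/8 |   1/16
1.4797 bits

Using the chain rule: H(X|Y) = H(X,Y) - H(Y)

First, compute H(X,Y) = 2.8994 bits

Marginal P(Y) = (3/16, 9/16, 1/4)
H(Y) = 1.4197 bits

H(X|Y) = H(X,Y) - H(Y) = 2.8994 - 1.4197 = 1.4797 bits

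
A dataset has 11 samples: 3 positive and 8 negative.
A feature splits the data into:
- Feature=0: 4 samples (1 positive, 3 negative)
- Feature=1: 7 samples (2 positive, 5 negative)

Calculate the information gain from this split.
0.0011 bits

Information Gain = H(Y) - H(Y|Feature)

Before split:
P(positive) = 3/11 = 0.2727
H(Y) = 0.8454 bits

After split:
Feature=0: H = 0.8113 bits (weight = 4/11)
Feature=1: H = 0.8631 bits (weight = 7/11)
H(Y|Feature) = (4/11)×0.8113 + (7/11)×0.8631 = 0.8443 bits

Information Gain = 0.8454 - 0.8443 = 0.0011 bits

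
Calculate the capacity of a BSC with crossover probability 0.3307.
0.0844 bits

For a binary symmetric channel (BSC) with error probability p:
Capacity C = 1 - H(p) bits per symbol

where H(p) = -p log₂(p) - (1-p) log₂(1-p) is the binary entropy function.

H(0.3307) = 0.9156 bits
C = 1 - 0.9156 = 0.0844 bits per symbol

This means we can reliably transmit up to 0.0844 bits of information per channel use.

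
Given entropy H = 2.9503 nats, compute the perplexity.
19.1117

Perplexity is e^H (or exp(H) for natural log).

H = 2.9503 nats
Perplexity = e^2.9503 = 19.1117

Interpretation: The model's uncertainty is equivalent to choosing uniformly among 19.1 options.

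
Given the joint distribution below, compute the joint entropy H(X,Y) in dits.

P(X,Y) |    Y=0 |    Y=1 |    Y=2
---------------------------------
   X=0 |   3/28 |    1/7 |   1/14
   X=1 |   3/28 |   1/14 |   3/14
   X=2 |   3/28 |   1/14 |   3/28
0.9254 dits

Joint entropy is H(X,Y) = -Σ_{x,y} p(x,y) log p(x,y).

Summing over all non-zero entries:
H(X,Y) = -[3/28·log_10(3/28) + 1/7·log_10(1/7) + 1/14·log_10(1/14) + 3/28·log_10(3/28) + 1/14·log_10(1/14) + 3/14·log_10(3/14) + 3/28·log_10(3/28) + 1/14·log_10(1/14) + 3/28·log_10(3/28)]
H(X,Y) = 0.9254 dits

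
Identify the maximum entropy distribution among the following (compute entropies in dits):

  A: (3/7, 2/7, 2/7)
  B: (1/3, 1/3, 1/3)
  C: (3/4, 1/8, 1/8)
B

For a discrete distribution over n outcomes, entropy is maximized by the uniform distribution.

Computing entropies:
H(A) = 0.4686 dits
H(B) = 0.4771 dits
H(C) = 0.3195 dits

The uniform distribution (where all probabilities equal 1/3) achieves the maximum entropy of log_10(3) = 0.4771 dits.

Distribution B has the highest entropy.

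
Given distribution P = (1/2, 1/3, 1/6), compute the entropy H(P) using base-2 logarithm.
1.4591 bits

Shannon entropy is H(X) = -Σ p(x) log p(x).

For P = (1/2, 1/3, 1/6):
H = -1/2 × log_2(1/2) -1/3 × log_2(1/3) -1/6 × log_2(1/6)
H = 1.4591 bits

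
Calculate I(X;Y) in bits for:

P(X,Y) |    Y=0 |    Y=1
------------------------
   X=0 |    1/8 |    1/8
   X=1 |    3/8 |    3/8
0.0000 bits

Mutual information: I(X;Y) = H(X) + H(Y) - H(X,Y)

Marginals:
P(X) = (1/4, 3/4), H(X) = 0.8113 bits
P(Y) = (1/2, 1/2), H(Y) = 1.0000 bits

Joint entropy: H(X,Y) = 1.8113 bits

I(X;Y) = 0.8113 + 1.0000 - 1.8113 = 0.0000 bits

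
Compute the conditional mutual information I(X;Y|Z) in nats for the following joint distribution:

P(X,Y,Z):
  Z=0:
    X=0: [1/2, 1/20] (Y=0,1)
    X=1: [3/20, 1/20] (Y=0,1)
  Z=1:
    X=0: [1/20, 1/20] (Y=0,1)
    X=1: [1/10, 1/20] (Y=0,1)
0.0180 nats

Conditional mutual information: I(X;Y|Z) = H(X|Z) + H(Y|Z) - H(X,Y|Z)

H(Z) = 0.5623
H(X,Z) = 1.1655 → H(X|Z) = 0.6032
H(Y,Z) = 1.0251 → H(Y|Z) = 0.4628
H(X,Y,Z) = 1.6103 → H(X,Y|Z) = 1.0480

I(X;Y|Z) = 0.6032 + 0.4628 - 1.0480 = 0.0180 nats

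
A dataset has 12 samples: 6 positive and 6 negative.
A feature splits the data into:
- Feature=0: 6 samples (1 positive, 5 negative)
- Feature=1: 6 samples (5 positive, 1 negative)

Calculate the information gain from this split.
0.3500 bits

Information Gain = H(Y) - H(Y|Feature)

Before split:
P(positive) = 6/12 = 0.5000
H(Y) = 1.0000 bits

After split:
Feature=0: H = 0.6500 bits (weight = 6/12)
Feature=1: H = 0.6500 bits (weight = 6/12)
H(Y|Feature) = (6/12)×0.6500 + (6/12)×0.6500 = 0.6500 bits

Information Gain = 1.0000 - 0.6500 = 0.3500 bits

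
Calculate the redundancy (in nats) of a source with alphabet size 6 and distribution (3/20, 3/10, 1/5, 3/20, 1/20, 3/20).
0.1052 nats

Redundancy measures how far a source is from maximum entropy:
R = H_max - H(X)

Maximum entropy for 6 symbols: H_max = log_e(6) = 1.7918 nats
Actual entropy: H(X) = 1.6866 nats
Redundancy: R = 1.7918 - 1.6866 = 0.1052 nats

This redundancy represents potential for compression: the source could be compressed by 0.1052 nats per symbol.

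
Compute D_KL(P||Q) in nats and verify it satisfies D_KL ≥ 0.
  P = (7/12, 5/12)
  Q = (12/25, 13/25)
0.0214 nats

KL divergence satisfies the Gibbs inequality: D_KL(P||Q) ≥ 0 for all distributions P, Q.

D_KL(P||Q) = Σ p(x) log(p(x)/q(x))
Term by term:
  x=0: 7/12 × log_e[(7/12)/(12/25)] = 0.1137
  x=1: 5/12 × log_e[(5/12)/(13/25)] = -0.0923
D_KL(P||Q) = 0.0214 nats

D_KL(P||Q) = 0.0214 ≥ 0 ✓

This non-negativity is a fundamental property: relative entropy cannot be negative because it measures how different Q is from P.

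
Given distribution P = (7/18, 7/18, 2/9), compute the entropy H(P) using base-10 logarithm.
0.4642 dits

Shannon entropy is H(X) = -Σ p(x) log p(x).

For P = (7/18, 7/18, 2/9):
H = -7/18 × log_10(7/18) -7/18 × log_10(7/18) -2/9 × log_10(2/9)
H = 0.4642 dits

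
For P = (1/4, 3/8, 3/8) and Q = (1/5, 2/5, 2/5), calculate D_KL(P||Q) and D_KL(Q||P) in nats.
D_KL(P||Q) = 0.0074, D_KL(Q||P) = 0.0070

KL divergence is not symmetric: D_KL(P||Q) ≠ D_KL(Q||P) in general.

D_KL(P||Q) = 0.0074 nats
D_KL(Q||P) = 0.0070 nats

No, they are not equal!

This asymmetry is why KL divergence is not a true distance metric.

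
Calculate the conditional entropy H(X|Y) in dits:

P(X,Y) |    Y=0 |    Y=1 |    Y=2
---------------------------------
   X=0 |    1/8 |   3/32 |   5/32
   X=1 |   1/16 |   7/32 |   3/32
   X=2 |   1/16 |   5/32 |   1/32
0.4398 dits

Using the chain rule: H(X|Y) = H(X,Y) - H(Y)

First, compute H(X,Y) = 0.8995 dits

Marginal P(Y) = (1/4, 15/32, 9/32)
H(Y) = 0.4597 dits

H(X|Y) = H(X,Y) - H(Y) = 0.8995 - 0.4597 = 0.4398 dits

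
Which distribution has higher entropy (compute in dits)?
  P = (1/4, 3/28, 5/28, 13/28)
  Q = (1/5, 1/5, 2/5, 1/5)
Q

Computing entropies in dits:
H(P) = 0.5428
H(Q) = 0.5786

Distribution Q has higher entropy.

Intuition: The distribution closer to uniform (more spread out) has higher entropy.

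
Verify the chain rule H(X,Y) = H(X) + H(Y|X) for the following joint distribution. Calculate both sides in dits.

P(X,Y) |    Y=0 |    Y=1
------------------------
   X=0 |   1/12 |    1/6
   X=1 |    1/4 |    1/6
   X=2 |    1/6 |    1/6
H(X,Y) = 0.7592, H(X) = 0.4680, H(Y|X) = 0.2912 (all in dits)

Chain rule: H(X,Y) = H(X) + H(Y|X)

Left side — joint entropy directly:
H(X,Y) = -Σ p(x,y) log p(x,y) = 0.7592 dits

Right side — compute H(Y|X) from the conditional distributions:
P(X) = (1/4, 5/12, 1/3), so H(X) = 0.4680 dits
H(Y|X) = Σ_x P(X=x) · H(Y|X=x):
  P(Y|X=0) = (1/3, 2/3), H(Y|X=0) = 0.2764, weight P(X=0) = 1/4
  P(Y|X=1) = (3/5, 2/5), H(Y|X=1) = 0.2923, weight P(X=1) = 5/12
  P(Y|X=2) = (1/2, 1/2), H(Y|X=2) = 0.3010, weight P(X=2) = 1/3
H(Y|X) = 0.2912 dits

H(X) + H(Y|X) = 0.4680 + 0.2912 = 0.7592 dits

Both sides equal 0.7592 dits. ✓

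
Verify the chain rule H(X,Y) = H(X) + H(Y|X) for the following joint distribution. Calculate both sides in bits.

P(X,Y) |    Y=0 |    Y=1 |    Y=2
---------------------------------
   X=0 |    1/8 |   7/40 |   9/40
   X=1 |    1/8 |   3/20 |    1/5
H(X,Y) = 2.5492, H(X) = 0.9982, H(Y|X) = 1.5510 (all in bits)

Chain rule: H(X,Y) = H(X) + H(Y|X)

Left side — joint entropy directly:
H(X,Y) = -Σ p(x,y) log p(x,y) = 2.5492 bits

Right side — compute H(Y|X) from the conditional distributions:
P(X) = (21/40, 19/40), so H(X) = 0.9982 bits
H(Y|X) = Σ_x P(X=x) · H(Y|X=x):
  P(Y|X=0) = (5/21, 1/3, 3/7), H(Y|X=0) = 1.5452, weight P(X=0) = 21/40
  P(Y|X=1) = (5/19, 6/19, 8/19), H(Y|X=1) = 1.5574, weight P(X=1) = 19/40
H(Y|X) = 1.5510 bits

H(X) + H(Y|X) = 0.9982 + 1.5510 = 2.5492 bits

Both sides equal 2.5492 bits. ✓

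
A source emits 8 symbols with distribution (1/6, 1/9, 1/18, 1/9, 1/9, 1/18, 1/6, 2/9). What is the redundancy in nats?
0.0944 nats

Redundancy measures how far a source is from maximum entropy:
R = H_max - H(X)

Maximum entropy for 8 symbols: H_max = log_e(8) = 2.0794 nats
Actual entropy: H(X) = 1.9851 nats
Redundancy: R = 2.0794 - 1.9851 = 0.0944 nats

This redundancy represents potential for compression: the source could be compressed by 0.0944 nats per symbol.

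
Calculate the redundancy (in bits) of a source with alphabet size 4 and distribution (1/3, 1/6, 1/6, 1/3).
0.0817 bits

Redundancy measures how far a source is from maximum entropy:
R = H_max - H(X)

Maximum entropy for 4 symbols: H_max = log_2(4) = 2.0000 bits
Actual entropy: H(X) = 1.9183 bits
Redundancy: R = 2.0000 - 1.9183 = 0.0817 bits

This redundancy represents potential for compression: the source could be compressed by 0.0817 bits per symbol.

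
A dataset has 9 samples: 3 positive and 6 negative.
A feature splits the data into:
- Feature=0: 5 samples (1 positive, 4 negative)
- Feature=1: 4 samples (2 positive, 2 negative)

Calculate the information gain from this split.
0.0728 bits

Information Gain = H(Y) - H(Y|Feature)

Before split:
P(positive) = 3/9 = 0.3333
H(Y) = 0.9183 bits

After split:
Feature=0: H = 0.7219 bits (weight = 5/9)
Feature=1: H = 1.0000 bits (weight = 4/9)
H(Y|Feature) = (5/9)×0.7219 + (4/9)×1.0000 = 0.8455 bits

Information Gain = 0.9183 - 0.8455 = 0.0728 bits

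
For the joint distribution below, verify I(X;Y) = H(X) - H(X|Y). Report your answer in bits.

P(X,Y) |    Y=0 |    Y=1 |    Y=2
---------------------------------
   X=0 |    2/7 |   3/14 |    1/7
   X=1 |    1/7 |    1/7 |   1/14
I(X;Y) = 0.0032 bits

Mutual information has multiple equivalent forms:
- I(X;Y) = H(X) - H(X|Y)
- I(X;Y) = H(Y) - H(Y|X)
- I(X;Y) = H(X) + H(Y) - H(X,Y)

Computing all quantities:
H(X) = 0.9403, H(Y) = 1.5306, H(X,Y) = 2.4677
H(X|Y) = 0.9371, H(Y|X) = 1.5274

Verification:
H(X) - H(X|Y) = 0.9403 - 0.9371 = 0.0032
H(Y) - H(Y|X) = 1.5306 - 1.5274 = 0.0032
H(X) + H(Y) - H(X,Y) = 0.9403 + 1.5306 - 2.4677 = 0.0032

All forms give I(X;Y) = 0.0032 bits. ✓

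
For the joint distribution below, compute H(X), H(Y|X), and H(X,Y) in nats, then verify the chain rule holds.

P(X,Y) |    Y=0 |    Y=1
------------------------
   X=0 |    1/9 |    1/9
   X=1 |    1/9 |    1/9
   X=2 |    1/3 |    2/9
H(X,Y) = 1.6770, H(X) = 0.9950, H(Y|X) = 0.6820 (all in nats)

Chain rule: H(X,Y) = H(X) + H(Y|X)

Left side — joint entropy directly:
H(X,Y) = -Σ p(x,y) log p(x,y) = 1.6770 nats

Right side — compute H(Y|X) from the conditional distributions:
P(X) = (2/9, 2/9, 5/9), so H(X) = 0.9950 nats
H(Y|X) = Σ_x P(X=x) · H(Y|X=x):
  P(Y|X=0) = (1/2, 1/2), H(Y|X=0) = 0.6931, weight P(X=0) = 2/9
  P(Y|X=1) = (1/2, 1/2), H(Y|X=1) = 0.6931, weight P(X=1) = 2/9
  P(Y|X=2) = (3/5, 2/5), H(Y|X=2) = 0.6730, weight P(X=2) = 5/9
H(Y|X) = 0.6820 nats

H(X) + H(Y|X) = 0.9950 + 0.6820 = 1.6770 nats

Both sides equal 1.6770 nats. ✓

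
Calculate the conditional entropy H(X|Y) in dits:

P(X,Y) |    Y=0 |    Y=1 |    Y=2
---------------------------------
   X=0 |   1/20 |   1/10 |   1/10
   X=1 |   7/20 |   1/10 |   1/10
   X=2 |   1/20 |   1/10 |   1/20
0.3913 dits

Using the chain rule: H(X|Y) = H(X,Y) - H(Y)

First, compute H(X,Y) = 0.8547 dits

Marginal P(Y) = (9/20, 3/10, 1/4)
H(Y) = 0.4634 dits

H(X|Y) = H(X,Y) - H(Y) = 0.8547 - 0.4634 = 0.3913 dits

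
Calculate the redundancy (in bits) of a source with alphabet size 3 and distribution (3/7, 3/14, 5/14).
0.0543 bits

Redundancy measures how far a source is from maximum entropy:
R = H_max - H(X)

Maximum entropy for 3 symbols: H_max = log_2(3) = 1.5850 bits
Actual entropy: H(X) = 1.5306 bits
Redundancy: R = 1.5850 - 1.5306 = 0.0543 bits

This redundancy represents potential for compression: the source could be compressed by 0.0543 bits per symbol.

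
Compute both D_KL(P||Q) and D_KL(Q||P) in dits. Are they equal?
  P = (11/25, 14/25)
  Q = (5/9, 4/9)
D_KL(P||Q) = 0.0116, D_KL(Q||P) = 0.0117

KL divergence is not symmetric: D_KL(P||Q) ≠ D_KL(Q||P) in general.

D_KL(P||Q) = 0.0116 dits
D_KL(Q||P) = 0.0117 dits

No, they are not equal!

This asymmetry is why KL divergence is not a true distance metric.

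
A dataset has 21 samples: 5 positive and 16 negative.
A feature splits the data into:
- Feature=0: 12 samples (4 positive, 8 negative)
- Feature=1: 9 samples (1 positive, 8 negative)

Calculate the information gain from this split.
0.0514 bits

Information Gain = H(Y) - H(Y|Feature)

Before split:
P(positive) = 5/21 = 0.2381
H(Y) = 0.7919 bits

After split:
Feature=0: H = 0.9183 bits (weight = 12/21)
Feature=1: H = 0.5033 bits (weight = 9/21)
H(Y|Feature) = (12/21)×0.9183 + (9/21)×0.5033 = 0.7404 bits

Information Gain = 0.7919 - 0.7404 = 0.0514 bits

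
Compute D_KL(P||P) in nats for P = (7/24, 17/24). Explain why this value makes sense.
0.0000 nats

KL divergence satisfies the Gibbs inequality: D_KL(P||Q) ≥ 0 for all distributions P, Q.

D_KL(P||Q) = Σ p(x) log(p(x)/q(x))
Each term is p(x) × log_e(p(x)/p(x)) = p(x) × log_e(1) = 0, so the sum is 0.
D_KL(P||Q) = 0.0000 nats

When P = Q, the KL divergence is exactly 0, as there is no 'divergence' between identical distributions.

This non-negativity is a fundamental property: relative entropy cannot be negative because it measures how different Q is from P.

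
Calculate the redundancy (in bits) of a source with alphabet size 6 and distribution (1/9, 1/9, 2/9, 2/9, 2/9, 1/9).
0.0817 bits

Redundancy measures how far a source is from maximum entropy:
R = H_max - H(X)

Maximum entropy for 6 symbols: H_max = log_2(6) = 2.5850 bits
Actual entropy: H(X) = 2.5033 bits
Redundancy: R = 2.5850 - 2.5033 = 0.0817 bits

This redundancy represents potential for compression: the source could be compressed by 0.0817 bits per symbol.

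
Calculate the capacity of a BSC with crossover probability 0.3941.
0.0326 bits

For a binary symmetric channel (BSC) with error probability p:
Capacity C = 1 - H(p) bits per symbol

where H(p) = -p log₂(p) - (1-p) log₂(1-p) is the binary entropy function.

H(0.3941) = 0.9674 bits
C = 1 - 0.9674 = 0.0326 bits per symbol

This means we can reliably transmit up to 0.0326 bits of information per channel use.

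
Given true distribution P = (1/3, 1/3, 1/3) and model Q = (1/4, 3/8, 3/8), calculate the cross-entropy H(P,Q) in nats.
1.1160 nats

Cross-entropy: H(P,Q) = -Σ p(x) log q(x)

Alternatively: H(P,Q) = H(P) + D_KL(P||Q)
H(P) = 1.0986 nats
D_KL(P||Q) = 0.0174 nats

H(P,Q) = 1.0986 + 0.0174 = 1.1160 nats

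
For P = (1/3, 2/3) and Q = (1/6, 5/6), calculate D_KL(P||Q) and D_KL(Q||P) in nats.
D_KL(P||Q) = 0.0823, D_KL(Q||P) = 0.0704

KL divergence is not symmetric: D_KL(P||Q) ≠ D_KL(Q||P) in general.

D_KL(P||Q) = 0.0823 nats
D_KL(Q||P) = 0.0704 nats

No, they are not equal!

This asymmetry is why KL divergence is not a true distance metric.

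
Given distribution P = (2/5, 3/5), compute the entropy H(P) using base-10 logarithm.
0.2923 dits

Shannon entropy is H(X) = -Σ p(x) log p(x).

For P = (2/5, 3/5):
H = -2/5 × log_10(2/5) -3/5 × log_10(3/5)
H = 0.2923 dits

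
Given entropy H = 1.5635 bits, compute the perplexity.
2.9557

Perplexity is 2^H (or exp(H) for natural log).

H = 1.5635 bits
Perplexity = 2^1.5635 = 2.9557

Interpretation: The model's uncertainty is equivalent to choosing uniformly among 3.0 options.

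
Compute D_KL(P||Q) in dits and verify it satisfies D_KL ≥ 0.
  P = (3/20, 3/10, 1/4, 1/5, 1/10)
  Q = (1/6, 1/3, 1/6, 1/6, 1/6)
0.0171 dits

KL divergence satisfies the Gibbs inequality: D_KL(P||Q) ≥ 0 for all distributions P, Q.

D_KL(P||Q) = Σ p(x) log(p(x)/q(x))
Term by term:
  x=0: 3/20 × log_10[(3/20)/(1/6)] = -0.0069
  x=1: 3/10 × log_10[(3/10)/(1/3)] = -0.0137
  x=2: 1/4 × log_10[(1/4)/(1/6)] = 0.0440
  x=3: 1/5 × log_10[(1/5)/(1/6)] = 0.0158
  x=4: 1/10 × log_10[(1/10)/(1/6)] = -0.0222
D_KL(P||Q) = 0.0171 dits

D_KL(P||Q) = 0.0171 ≥ 0 ✓

This non-negativity is a fundamental property: relative entropy cannot be negative because it measures how different Q is from P.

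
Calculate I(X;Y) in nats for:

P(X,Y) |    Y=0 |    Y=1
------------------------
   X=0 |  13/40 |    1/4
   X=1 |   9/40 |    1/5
0.0006 nats

Mutual information: I(X;Y) = H(X) + H(Y) - H(X,Y)

Marginals:
P(X) = (23/40, 17/40), H(X) = 0.6819 nats
P(Y) = (11/20, 9/20), H(Y) = 0.6881 nats

Joint entropy: H(X,Y) = 1.3694 nats

I(X;Y) = 0.6819 + 0.6881 - 1.3694 = 0.0006 nats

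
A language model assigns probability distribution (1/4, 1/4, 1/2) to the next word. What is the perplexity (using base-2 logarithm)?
2.8284

Perplexity is 2^H (or exp(H) for natural log).

First, H = -Σ p log p = 1.5000 bits
Perplexity = 2^1.5000 = 2.8284

Interpretation: The model's uncertainty is equivalent to choosing uniformly among 2.8 options.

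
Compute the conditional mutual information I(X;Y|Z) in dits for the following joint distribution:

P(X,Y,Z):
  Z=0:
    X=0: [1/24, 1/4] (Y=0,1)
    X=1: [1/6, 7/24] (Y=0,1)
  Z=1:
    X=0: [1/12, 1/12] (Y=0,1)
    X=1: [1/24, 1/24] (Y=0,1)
0.0100 dits

Conditional mutual information: I(X;Y|Z) = H(X|Z) + H(Y|Z) - H(X,Y|Z)

H(Z) = 0.2442
H(X,Z) = 0.5310 → H(X|Z) = 0.2868
H(Y,Z) = 0.5119 → H(Y|Z) = 0.2677
H(X,Y,Z) = 0.7887 → H(X,Y|Z) = 0.5445

I(X;Y|Z) = 0.2868 + 0.2677 - 0.5445 = 0.0100 dits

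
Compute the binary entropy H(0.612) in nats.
0.6678 nats

The binary entropy function is:
H(p) = -p log(p) - (1-p) log(1-p)

H(0.612) = -0.612 × log_e(0.612) - 0.388 × log_e(0.388)
H(0.612) = 0.6678 nats

Note: Binary entropy is maximized at p=0.5 (H=1 bit) and minimized at p=0 or p=1 (H=0).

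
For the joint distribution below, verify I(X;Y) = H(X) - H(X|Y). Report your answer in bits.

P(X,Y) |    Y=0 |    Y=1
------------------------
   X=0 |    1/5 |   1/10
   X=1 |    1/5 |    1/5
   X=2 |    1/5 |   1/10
I(X;Y) = 0.0200 bits

Mutual information has multiple equivalent forms:
- I(X;Y) = H(X) - H(X|Y)
- I(X;Y) = H(Y) - H(Y|X)
- I(X;Y) = H(X) + H(Y) - H(X,Y)

Computing all quantities:
H(X) = 1.5710, H(Y) = 0.9710, H(X,Y) = 2.5219
H(X|Y) = 1.5510, H(Y|X) = 0.9510

Verification:
H(X) - H(X|Y) = 1.5710 - 1.5510 = 0.0200
H(Y) - H(Y|X) = 0.9710 - 0.9510 = 0.0200
H(X) + H(Y) - H(X,Y) = 1.5710 + 0.9710 - 2.5219 = 0.0200

All forms give I(X;Y) = 0.0200 bits. ✓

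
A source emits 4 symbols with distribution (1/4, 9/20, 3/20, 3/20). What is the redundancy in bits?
0.1605 bits

Redundancy measures how far a source is from maximum entropy:
R = H_max - H(X)

Maximum entropy for 4 symbols: H_max = log_2(4) = 2.0000 bits
Actual entropy: H(X) = 1.8395 bits
Redundancy: R = 2.0000 - 1.8395 = 0.1605 bits

This redundancy represents potential for compression: the source could be compressed by 0.1605 bits per symbol.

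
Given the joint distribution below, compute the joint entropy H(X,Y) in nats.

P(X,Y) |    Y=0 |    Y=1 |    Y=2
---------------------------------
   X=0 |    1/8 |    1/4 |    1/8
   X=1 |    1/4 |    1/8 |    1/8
1.7329 nats

Joint entropy is H(X,Y) = -Σ_{x,y} p(x,y) log p(x,y).

Summing over all non-zero entries:
H(X,Y) = -[1/8·log_e(1/8) + 1/4·log_e(1/4) + 1/8·log_e(1/8) + 1/4·log_e(1/4) + 1/8·log_e(1/8) + 1/8·log_e(1/8)]
H(X,Y) = 1.7329 nats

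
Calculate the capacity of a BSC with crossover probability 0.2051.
0.2680 bits

For a binary symmetric channel (BSC) with error probability p:
Capacity C = 1 - H(p) bits per symbol

where H(p) = -p log₂(p) - (1-p) log₂(1-p) is the binary entropy function.

H(0.2051) = 0.7320 bits
C = 1 - 0.7320 = 0.2680 bits per symbol

This means we can reliably transmit up to 0.2680 bits of information per channel use.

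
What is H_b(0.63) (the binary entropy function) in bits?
0.9507 bits

The binary entropy function is:
H(p) = -p log(p) - (1-p) log(1-p)

H(0.63) = -0.63 × log_2(0.63) - 0.37 × log_2(0.37)
H(0.63) = 0.9507 bits

Note: Binary entropy is maximized at p=0.5 (H=1 bit) and minimized at p=0 or p=1 (H=0).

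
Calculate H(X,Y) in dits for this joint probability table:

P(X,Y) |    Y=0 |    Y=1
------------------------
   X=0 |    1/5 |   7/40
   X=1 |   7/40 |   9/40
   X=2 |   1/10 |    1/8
0.7634 dits

Joint entropy is H(X,Y) = -Σ_{x,y} p(x,y) log p(x,y).

Summing over all non-zero entries:
H(X,Y) = -[1/5·log_10(1/5) + 7/40·log_10(7/40) + 7/40·log_10(7/40) + 9/40·log_10(9/40) + 1/10·log_10(1/10) + 1/8·log_10(1/8)]
H(X,Y) = 0.7634 dits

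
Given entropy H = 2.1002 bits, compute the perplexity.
4.2877

Perplexity is 2^H (or exp(H) for natural log).

H = 2.1002 bits
Perplexity = 2^2.1002 = 4.2877

Interpretation: The model's uncertainty is equivalent to choosing uniformly among 4.3 options.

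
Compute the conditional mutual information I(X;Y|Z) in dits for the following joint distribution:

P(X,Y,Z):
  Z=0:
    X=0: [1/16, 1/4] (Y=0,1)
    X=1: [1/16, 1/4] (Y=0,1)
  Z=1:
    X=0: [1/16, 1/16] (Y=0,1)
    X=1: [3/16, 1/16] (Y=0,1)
0.0050 dits

Conditional mutual information: I(X;Y|Z) = H(X|Z) + H(Y|Z) - H(X,Y|Z)

H(Z) = 0.2873
H(X,Z) = 0.5791 → H(X|Z) = 0.2918
H(Y,Z) = 0.5268 → H(Y|Z) = 0.2395
H(X,Y,Z) = 0.8136 → H(X,Y|Z) = 0.5263

I(X;Y|Z) = 0.2918 + 0.2395 - 0.5263 = 0.0050 dits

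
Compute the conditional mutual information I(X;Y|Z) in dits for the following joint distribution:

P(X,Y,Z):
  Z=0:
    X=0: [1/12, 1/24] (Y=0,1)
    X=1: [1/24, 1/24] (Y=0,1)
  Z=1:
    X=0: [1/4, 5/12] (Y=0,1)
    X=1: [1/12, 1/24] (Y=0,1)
0.0092 dits

Conditional mutual information: I(X;Y|Z) = H(X|Z) + H(Y|Z) - H(X,Y|Z)

H(Z) = 0.2222
H(X,Z) = 0.4331 → H(X|Z) = 0.2109
H(Y,Z) = 0.5172 → H(Y|Z) = 0.2949
H(X,Y,Z) = 0.7188 → H(X,Y|Z) = 0.4966

I(X;Y|Z) = 0.2109 + 0.2949 - 0.4966 = 0.0092 dits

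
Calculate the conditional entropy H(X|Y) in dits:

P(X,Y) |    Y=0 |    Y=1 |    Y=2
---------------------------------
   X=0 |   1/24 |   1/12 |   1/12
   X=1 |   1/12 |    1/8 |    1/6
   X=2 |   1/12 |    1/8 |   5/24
0.4584 dits

Using the chain rule: H(X|Y) = H(X,Y) - H(Y)

First, compute H(X,Y) = 0.9146 dits

Marginal P(Y) = (5/24, 1/3, 11/24)
H(Y) = 0.4563 dits

H(X|Y) = H(X,Y) - H(Y) = 0.9146 - 0.4563 = 0.4584 dits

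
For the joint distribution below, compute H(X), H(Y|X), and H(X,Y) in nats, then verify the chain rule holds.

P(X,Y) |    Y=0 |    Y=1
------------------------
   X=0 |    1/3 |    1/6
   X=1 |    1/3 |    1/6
H(X,Y) = 1.3297, H(X) = 0.6931, H(Y|X) = 0.6365 (all in nats)

Chain rule: H(X,Y) = H(X) + H(Y|X)

Left side — joint entropy directly:
H(X,Y) = -Σ p(x,y) log p(x,y) = 1.3297 nats

Right side — compute H(Y|X) from the conditional distributions:
P(X) = (1/2, 1/2), so H(X) = 0.6931 nats
H(Y|X) = Σ_x P(X=x) · H(Y|X=x):
  P(Y|X=0) = (2/3, 1/3), H(Y|X=0) = 0.6365, weight P(X=0) = 1/2
  P(Y|X=1) = (2/3, 1/3), H(Y|X=1) = 0.6365, weight P(X=1) = 1/2
H(Y|X) = 0.6365 nats

H(X) + H(Y|X) = 0.6931 + 0.6365 = 1.3297 nats

Both sides equal 1.3297 nats. ✓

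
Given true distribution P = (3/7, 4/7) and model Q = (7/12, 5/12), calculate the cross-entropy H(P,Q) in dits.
0.3176 dits

Cross-entropy: H(P,Q) = -Σ p(x) log q(x)

Alternatively: H(P,Q) = H(P) + D_KL(P||Q)
H(P) = 0.2966 dits
D_KL(P||Q) = 0.0210 dits

H(P,Q) = 0.2966 + 0.0210 = 0.3176 dits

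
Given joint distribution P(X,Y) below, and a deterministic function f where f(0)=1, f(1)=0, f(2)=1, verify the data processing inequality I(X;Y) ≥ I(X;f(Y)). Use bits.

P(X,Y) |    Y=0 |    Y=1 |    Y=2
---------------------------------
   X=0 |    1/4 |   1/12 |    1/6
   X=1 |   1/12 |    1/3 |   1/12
I(X;Y) = 0.1992, I(X;f(Y)) = 0.1957, inequality holds: 0.1992 ≥ 0.1957

Data Processing Inequality: For any Markov chain X → Y → Z, we have I(X;Y) ≥ I(X;Z).

Here Z = f(Y) is a deterministic function of Y, forming X → Y → Z.

Original I(X;Y) = 0.1992 bits

After applying f:
P(X,Z) where Z=f(Y):
- P(X,Z=0) = P(X,Y=1)
- P(X,Z=1) = P(X,Y=0) + P(X,Y=2)

I(X;Z) = I(X;f(Y)) = 0.1957 bits

Verification: 0.1992 ≥ 0.1957 ✓

Information cannot be created by processing; the function f can only lose information about X.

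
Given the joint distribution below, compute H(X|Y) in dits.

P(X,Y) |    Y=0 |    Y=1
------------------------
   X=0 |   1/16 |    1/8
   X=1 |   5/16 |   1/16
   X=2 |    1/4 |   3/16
0.4208 dits

Using the chain rule: H(X|Y) = H(X,Y) - H(Y)

First, compute H(X,Y) = 0.7081 dits

Marginal P(Y) = (5/8, 3/8)
H(Y) = 0.2873 dits

H(X|Y) = H(X,Y) - H(Y) = 0.7081 - 0.2873 = 0.4208 dits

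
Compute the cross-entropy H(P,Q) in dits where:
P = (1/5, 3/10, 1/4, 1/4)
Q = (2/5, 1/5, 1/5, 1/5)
0.6388 dits

Cross-entropy: H(P,Q) = -Σ p(x) log q(x)

Alternatively: H(P,Q) = H(P) + D_KL(P||Q)
H(P) = 0.5977 dits
D_KL(P||Q) = 0.0411 dits

H(P,Q) = 0.5977 + 0.0411 = 0.6388 dits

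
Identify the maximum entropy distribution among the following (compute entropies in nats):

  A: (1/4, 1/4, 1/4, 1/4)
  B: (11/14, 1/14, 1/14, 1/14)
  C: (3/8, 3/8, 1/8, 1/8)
A

For a discrete distribution over n outcomes, entropy is maximized by the uniform distribution.

Computing entropies:
H(A) = 1.3863 nats
H(B) = 0.7550 nats
H(C) = 1.2555 nats

The uniform distribution (where all probabilities equal 1/4) achieves the maximum entropy of log_e(4) = 1.3863 nats.

Distribution A has the highest entropy.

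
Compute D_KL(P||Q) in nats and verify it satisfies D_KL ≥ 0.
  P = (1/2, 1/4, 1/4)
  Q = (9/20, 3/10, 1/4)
0.0071 nats

KL divergence satisfies the Gibbs inequality: D_KL(P||Q) ≥ 0 for all distributions P, Q.

D_KL(P||Q) = Σ p(x) log(p(x)/q(x))
Term by term:
  x=0: 1/2 × log_e[(1/2)/(9/20)] = 0.0527
  x=1: 1/4 × log_e[(1/4)/(3/10)] = -0.0456
  x=2: 1/4 × log_e[(1/4)/(1/4)] = 0.0000
D_KL(P||Q) = 0.0071 nats

D_KL(P||Q) = 0.0071 ≥ 0 ✓

This non-negativity is a fundamental property: relative entropy cannot be negative because it measures how different Q is from P.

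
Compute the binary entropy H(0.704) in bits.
0.8763 bits

The binary entropy function is:
H(p) = -p log(p) - (1-p) log(1-p)

H(0.704) = -0.704 × log_2(0.704) - 0.296 × log_2(0.296)
H(0.704) = 0.8763 bits

Note: Binary entropy is maximized at p=0.5 (H=1 bit) and minimized at p=0 or p=1 (H=0).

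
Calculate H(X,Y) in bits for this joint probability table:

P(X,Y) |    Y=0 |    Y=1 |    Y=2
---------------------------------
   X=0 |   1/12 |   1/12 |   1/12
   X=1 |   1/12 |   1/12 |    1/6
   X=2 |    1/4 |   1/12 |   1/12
3.0221 bits

Joint entropy is H(X,Y) = -Σ_{x,y} p(x,y) log p(x,y).

Summing over all non-zero entries:
H(X,Y) = -[1/12·log_2(1/12) + 1/12·log_2(1/12) + 1/12·log_2(1/12) + 1/12·log_2(1/12) + 1/12·log_2(1/12) + 1/6·log_2(1/6) + 1/4·log_2(1/4) + 1/12·log_2(1/12) + 1/12·log_2(1/12)]
H(X,Y) = 3.0221 bits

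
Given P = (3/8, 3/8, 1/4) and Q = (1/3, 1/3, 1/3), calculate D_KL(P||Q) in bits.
0.0237 bits

KL divergence: D_KL(P||Q) = Σ p(x) log(p(x)/q(x))

Computing term by term:
  x=0: 3/8 × log_2[(3/8)/(1/3)] = 3/8 × 0.1699 = 0.0637
  x=1: 3/8 × log_2[(3/8)/(1/3)] = 3/8 × 0.1699 = 0.0637
  x=2: 1/4 × log_2[(1/4)/(1/3)] = 1/4 × -0.4150 = -0.1038

D_KL(P||Q) = 0.0237 bits

Note: KL divergence is always non-negative and equals 0 iff P = Q.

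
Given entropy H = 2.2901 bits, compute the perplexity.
4.8909

Perplexity is 2^H (or exp(H) for natural log).

H = 2.2901 bits
Perplexity = 2^2.2901 = 4.8909

Interpretation: The model's uncertainty is equivalent to choosing uniformly among 4.9 options.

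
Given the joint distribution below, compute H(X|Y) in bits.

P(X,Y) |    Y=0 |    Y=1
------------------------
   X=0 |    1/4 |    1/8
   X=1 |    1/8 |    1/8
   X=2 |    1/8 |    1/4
1.5000 bits

Using the chain rule: H(X|Y) = H(X,Y) - H(Y)

First, compute H(X,Y) = 2.5000 bits

Marginal P(Y) = (1/2, 1/2)
H(Y) = 1.0000 bits

H(X|Y) = H(X,Y) - H(Y) = 2.5000 - 1.0000 = 1.5000 bits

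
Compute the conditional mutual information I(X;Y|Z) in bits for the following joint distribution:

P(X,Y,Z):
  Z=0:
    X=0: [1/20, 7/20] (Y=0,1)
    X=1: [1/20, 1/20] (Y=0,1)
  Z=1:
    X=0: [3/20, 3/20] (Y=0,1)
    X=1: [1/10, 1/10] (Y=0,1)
0.0435 bits

Conditional mutual information: I(X;Y|Z) = H(X|Z) + H(Y|Z) - H(X,Y|Z)

H(Z) = 1.0000
H(X,Z) = 1.8464 → H(X|Z) = 0.8464
H(Y,Z) = 1.8610 → H(Y|Z) = 0.8610
H(X,Y,Z) = 2.6639 → H(X,Y|Z) = 1.6639

I(X;Y|Z) = 0.8464 + 0.8610 - 1.6639 = 0.0435 bits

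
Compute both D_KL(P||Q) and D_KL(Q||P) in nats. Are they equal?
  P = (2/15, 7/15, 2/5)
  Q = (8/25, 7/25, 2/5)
D_KL(P||Q) = 0.1217, D_KL(Q||P) = 0.1371

KL divergence is not symmetric: D_KL(P||Q) ≠ D_KL(Q||P) in general.

D_KL(P||Q) = 0.1217 nats
D_KL(Q||P) = 0.1371 nats

No, they are not equal!

This asymmetry is why KL divergence is not a true distance metric.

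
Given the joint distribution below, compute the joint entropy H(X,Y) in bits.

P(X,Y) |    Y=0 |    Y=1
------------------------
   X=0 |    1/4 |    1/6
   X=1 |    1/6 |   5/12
1.8879 bits

Joint entropy is H(X,Y) = -Σ_{x,y} p(x,y) log p(x,y).

Summing over all non-zero entries:
H(X,Y) = -[1/4·log_2(1/4) + 1/6·log_2(1/6) + 1/6·log_2(1/6) + 5/12·log_2(5/12)]
H(X,Y) = 1.8879 bits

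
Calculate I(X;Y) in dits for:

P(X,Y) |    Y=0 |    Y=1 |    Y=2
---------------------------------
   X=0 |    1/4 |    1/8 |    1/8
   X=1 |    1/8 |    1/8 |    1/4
0.0184 dits

Mutual information: I(X;Y) = H(X) + H(Y) - H(X,Y)

Marginals:
P(X) = (1/2, 1/2), H(X) = 0.3010 dits
P(Y) = (3/8, 1/4, 3/8), H(Y) = 0.4700 dits

Joint entropy: H(X,Y) = 0.7526 dits

I(X;Y) = 0.3010 + 0.4700 - 0.7526 = 0.0184 dits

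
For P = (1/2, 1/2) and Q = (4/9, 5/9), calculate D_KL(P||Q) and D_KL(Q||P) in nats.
D_KL(P||Q) = 0.0062, D_KL(Q||P) = 0.0062

KL divergence is not symmetric: D_KL(P||Q) ≠ D_KL(Q||P) in general.

D_KL(P||Q) = 0.0062 nats
D_KL(Q||P) = 0.0062 nats

In this case they happen to be equal (to 4 decimal places).

This asymmetry is why KL divergence is not a true distance metric.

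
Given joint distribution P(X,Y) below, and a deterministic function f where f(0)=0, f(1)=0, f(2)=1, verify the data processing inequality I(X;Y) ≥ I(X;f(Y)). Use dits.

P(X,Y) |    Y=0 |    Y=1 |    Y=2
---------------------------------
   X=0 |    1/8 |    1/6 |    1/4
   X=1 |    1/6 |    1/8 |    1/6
I(X;Y) = 0.0047, I(X;f(Y)) = 0.0021, inequality holds: 0.0047 ≥ 0.0021

Data Processing Inequality: For any Markov chain X → Y → Z, we have I(X;Y) ≥ I(X;Z).

Here Z = f(Y) is a deterministic function of Y, forming X → Y → Z.

Original I(X;Y) = 0.0047 dits

After applying f:
P(X,Z) where Z=f(Y):
- P(X,Z=0) = P(X,Y=0) + P(X,Y=1)
- P(X,Z=1) = P(X,Y=2)

I(X;Z) = I(X;f(Y)) = 0.0021 dits

Verification: 0.0047 ≥ 0.0021 ✓

Information cannot be created by processing; the function f can only lose information about X.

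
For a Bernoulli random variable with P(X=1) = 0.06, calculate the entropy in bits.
0.3274 bits

The binary entropy function is:
H(p) = -p log(p) - (1-p) log(1-p)

H(0.06) = -0.06 × log_2(0.06) - 0.94 × log_2(0.94)
H(0.06) = 0.3274 bits

Note: Binary entropy is maximized at p=0.5 (H=1 bit) and minimized at p=0 or p=1 (H=0).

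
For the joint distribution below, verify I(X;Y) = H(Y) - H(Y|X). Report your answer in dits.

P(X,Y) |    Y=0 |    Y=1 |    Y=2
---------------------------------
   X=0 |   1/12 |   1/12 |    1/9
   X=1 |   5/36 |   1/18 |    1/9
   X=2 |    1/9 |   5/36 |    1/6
I(X;Y) = 0.0078 dits

Mutual information has multiple equivalent forms:
- I(X;Y) = H(X) - H(X|Y)
- I(X;Y) = H(Y) - H(Y|X)
- I(X;Y) = H(X) + H(Y) - H(X,Y)

Computing all quantities:
H(X) = 0.4703, H(Y) = 0.4731, H(X,Y) = 0.9355
H(X|Y) = 0.4624, H(Y|X) = 0.4652

Verification:
H(X) - H(X|Y) = 0.4703 - 0.4624 = 0.0078
H(Y) - H(Y|X) = 0.4731 - 0.4652 = 0.0078
H(X) + H(Y) - H(X,Y) = 0.4703 + 0.4731 - 0.9355 = 0.0078

All forms give I(X;Y) = 0.0078 dits. ✓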